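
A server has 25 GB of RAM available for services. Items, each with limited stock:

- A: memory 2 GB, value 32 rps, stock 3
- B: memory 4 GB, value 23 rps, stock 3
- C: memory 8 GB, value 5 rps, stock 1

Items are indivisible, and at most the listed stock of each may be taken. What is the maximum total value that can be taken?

Top feasible selections:
- 3×A + 3×B: memory 18, value 165
- 3×A + 2×B + 1×C: memory 22, value 147
- 3×A + 2×B: memory 14, value 142
- 2×A + 3×B + 1×C: memory 24, value 138
Best: 165 rps.

165 rps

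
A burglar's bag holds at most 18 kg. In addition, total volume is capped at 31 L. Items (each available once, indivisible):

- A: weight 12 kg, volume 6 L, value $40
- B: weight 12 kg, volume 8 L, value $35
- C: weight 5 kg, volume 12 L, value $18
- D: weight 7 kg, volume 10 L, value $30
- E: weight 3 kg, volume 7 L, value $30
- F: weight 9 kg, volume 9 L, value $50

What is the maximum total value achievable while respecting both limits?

$98

Feasible sets respecting both limits:
- C+E+F: weight 17, volume 28, value 98
- D+F: weight 16, volume 19, value 80
- E+F: weight 12, volume 16, value 80
- C+D+E: weight 15, volume 29, value 78
Best: $98.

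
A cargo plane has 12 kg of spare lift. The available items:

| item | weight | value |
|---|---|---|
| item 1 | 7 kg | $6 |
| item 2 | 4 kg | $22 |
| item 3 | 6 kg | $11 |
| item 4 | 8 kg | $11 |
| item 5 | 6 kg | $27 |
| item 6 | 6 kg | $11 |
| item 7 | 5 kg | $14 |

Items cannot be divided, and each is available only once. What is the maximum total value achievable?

Check high-value combinations within 12 kg:
- item 2+item 5: weight 4+6=10, value 22+27=49
- item 5+item 7: weight 6+5=11, value 27+14=41
- item 3+item 5: weight 6+6=12, value 11+27=38
Best: $49.

$49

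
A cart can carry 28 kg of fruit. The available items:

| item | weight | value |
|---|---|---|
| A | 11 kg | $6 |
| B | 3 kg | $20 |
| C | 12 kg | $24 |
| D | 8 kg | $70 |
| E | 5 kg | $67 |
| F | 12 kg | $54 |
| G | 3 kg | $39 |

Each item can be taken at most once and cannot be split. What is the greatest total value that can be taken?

$230

Check high-value combinations within 28 kg:
- D+E+F+G: weight 8+5+12+3=28, value 70+67+54+39=230
- B+D+E+F: weight 3+8+5+12=28, value 20+70+67+54=211
- C+D+E+G: weight 12+8+5+3=28, value 24+70+67+39=200
Best: $230.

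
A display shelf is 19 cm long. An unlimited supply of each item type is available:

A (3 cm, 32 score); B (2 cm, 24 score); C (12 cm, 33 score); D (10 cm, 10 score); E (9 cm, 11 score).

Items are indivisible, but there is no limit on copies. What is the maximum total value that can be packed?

224 score

Best value-per-unit is B at 24/2; filling with it alone gives 9×24 = 216.
Optimal mix: 1×A + 8×B → length 19, value 224.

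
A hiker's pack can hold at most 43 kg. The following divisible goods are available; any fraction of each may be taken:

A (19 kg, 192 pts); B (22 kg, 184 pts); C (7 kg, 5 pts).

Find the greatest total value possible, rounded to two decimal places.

377.43

Take in order of value per unit:
- A (192/19 per unit): all 19 → value 192, running total 192.00
- B (184/22 per unit): all 22 → value 184, running total 376.00
- C (5/7 per unit): 2 of 7 → value 2×5/7 = 1.4286, running total 377.43
Total 377.43.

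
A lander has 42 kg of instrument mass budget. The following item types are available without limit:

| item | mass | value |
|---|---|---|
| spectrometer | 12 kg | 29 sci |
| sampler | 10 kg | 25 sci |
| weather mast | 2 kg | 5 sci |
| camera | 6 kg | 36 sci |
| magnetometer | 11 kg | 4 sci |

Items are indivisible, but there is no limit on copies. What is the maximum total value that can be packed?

252 sci

Best value-per-unit is camera at 36/6, and filling with it alone uses mass 7×6=42. No mix of the others beats 7×36 = 252.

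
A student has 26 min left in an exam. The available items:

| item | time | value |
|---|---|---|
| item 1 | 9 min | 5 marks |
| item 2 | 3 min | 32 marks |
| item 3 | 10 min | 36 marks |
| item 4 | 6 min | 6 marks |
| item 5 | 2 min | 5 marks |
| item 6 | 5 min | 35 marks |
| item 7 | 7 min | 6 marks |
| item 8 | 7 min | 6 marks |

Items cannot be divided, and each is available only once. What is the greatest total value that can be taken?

This is a 0/1 knapsack; check combinations near the capacity.
- item 2+item 3+item 4+item 5+item 6: time 3+10+6+2+5=26, value 32+36+6+5+35=114
- item 2+item 3+item 4+item 6: time 3+10+6+5=24, value 32+36+6+35=109
- item 2+item 3+item 6+item 7: time 3+10+5+7=25, value 32+36+35+6=109
- item 2+item 3+item 6+item 8: time 3+10+5+7=25, value 32+36+35+6=109
- item 2+item 3+item 5+item 6: time 3+10+2+5=20, value 32+36+5+35=108
Best: 114 marks.

114 marks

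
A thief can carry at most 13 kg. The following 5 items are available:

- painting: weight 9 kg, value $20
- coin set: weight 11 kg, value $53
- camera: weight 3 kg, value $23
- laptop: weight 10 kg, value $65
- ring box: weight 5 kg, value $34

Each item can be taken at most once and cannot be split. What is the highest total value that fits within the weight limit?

$88

This is a 0/1 knapsack; check combinations near the capacity.
- camera+laptop: weight 3+10=13, value 23+65=88
- laptop: weight 10, value 65
- camera+ring box: weight 3+5=8, value 23+34=57
- coin set: weight 11, value 53
- painting+camera: weight 9+3=12, value 20+23=43
Best: $88.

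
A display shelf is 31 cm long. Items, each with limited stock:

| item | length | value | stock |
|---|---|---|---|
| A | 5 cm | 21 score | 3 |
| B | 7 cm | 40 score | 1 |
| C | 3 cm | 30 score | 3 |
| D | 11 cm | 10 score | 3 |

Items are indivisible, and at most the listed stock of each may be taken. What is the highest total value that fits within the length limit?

Top feasible selections:
- 3×A + 1×B + 3×C: length 31, value 193
- 2×A + 1×B + 3×C: length 26, value 172
Best: 193 score.

193 score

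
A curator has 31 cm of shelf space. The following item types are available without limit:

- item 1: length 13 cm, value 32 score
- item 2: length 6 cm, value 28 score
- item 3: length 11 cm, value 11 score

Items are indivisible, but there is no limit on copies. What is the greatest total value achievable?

140 score

Best value-per-unit is item 2 at 28/6, and filling with it alone uses length 5×6=30. No mix of the others beats 5×28 = 140.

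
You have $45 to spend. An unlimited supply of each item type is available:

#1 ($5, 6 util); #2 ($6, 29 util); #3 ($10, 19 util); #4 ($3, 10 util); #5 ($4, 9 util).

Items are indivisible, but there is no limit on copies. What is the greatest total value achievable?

213 util

Best value-per-unit is #2 at 29/6; filling with it alone gives 7×29 = 203.
Optimal mix: 7×#2 + 1×#4 → cost 45, value 213.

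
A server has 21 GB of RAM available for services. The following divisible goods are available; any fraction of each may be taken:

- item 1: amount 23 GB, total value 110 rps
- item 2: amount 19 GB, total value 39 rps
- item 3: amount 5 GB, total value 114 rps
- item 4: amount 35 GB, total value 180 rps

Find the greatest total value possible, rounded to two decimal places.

196.29

Take in order of value per unit:
- item 3 (114/5 per unit): all 5 → value 114, running total 114.00
- item 4 (180/35 per unit): 16 of 35 → value 16×180/35 = 82.2857, running total 196.29
Total 196.29.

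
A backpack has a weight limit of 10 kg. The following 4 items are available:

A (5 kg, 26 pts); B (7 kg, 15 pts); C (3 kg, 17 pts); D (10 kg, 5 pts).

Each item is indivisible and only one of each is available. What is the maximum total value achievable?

Check high-value combinations within 10 kg:
- A+C: weight 5+3=8, value 26+17=43
- B+C: weight 7+3=10, value 15+17=32
- A: weight 5, value 26
- C: weight 3, value 17
- B: weight 7, value 15
Best: 43 pts.

43 pts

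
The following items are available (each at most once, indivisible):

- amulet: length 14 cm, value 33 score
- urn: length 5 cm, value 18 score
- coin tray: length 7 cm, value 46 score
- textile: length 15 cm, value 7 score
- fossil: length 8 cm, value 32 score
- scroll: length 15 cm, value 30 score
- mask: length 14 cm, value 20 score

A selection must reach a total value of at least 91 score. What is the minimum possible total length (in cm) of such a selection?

20

Subsets with value ≥ 91, sorted by total length:
- urn+coin tray+fossil: length 20, value 96
- amulet+urn+coin tray: length 26, value 97
- urn+coin tray+scroll: length 27, value 94
Minimum length: 20 cm.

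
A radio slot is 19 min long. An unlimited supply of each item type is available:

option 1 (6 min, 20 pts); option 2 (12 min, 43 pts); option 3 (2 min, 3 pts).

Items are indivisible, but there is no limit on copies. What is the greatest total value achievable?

63 pts

Best value-per-unit is option 2 at 43/12; filling with it alone gives 1×43 = 43.
Optimal mix: 1×option 1 + 1×option 2 → duration 18, value 63.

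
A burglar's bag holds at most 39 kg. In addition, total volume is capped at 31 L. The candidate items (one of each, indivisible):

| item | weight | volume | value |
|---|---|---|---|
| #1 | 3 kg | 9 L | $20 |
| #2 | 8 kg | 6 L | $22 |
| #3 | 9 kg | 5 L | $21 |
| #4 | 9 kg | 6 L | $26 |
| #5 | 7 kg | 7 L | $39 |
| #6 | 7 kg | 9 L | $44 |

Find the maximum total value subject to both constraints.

Feasible sets respecting both limits:
- #2+#4+#5+#6: weight 31, volume 28, value 131
- #3+#4+#5+#6: weight 32, volume 27, value 130
- #1+#4+#5+#6: weight 26, volume 31, value 129
- #2+#3+#5+#6: weight 31, volume 27, value 126
Best: $131.

$131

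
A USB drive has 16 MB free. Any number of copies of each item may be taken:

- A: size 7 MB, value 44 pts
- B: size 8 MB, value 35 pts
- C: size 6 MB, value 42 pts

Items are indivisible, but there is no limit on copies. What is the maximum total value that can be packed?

88 pts

Best value-per-unit is C at 42/6; filling with it alone gives 2×42 = 84.
Optimal mix: 2×A → size 14, value 88.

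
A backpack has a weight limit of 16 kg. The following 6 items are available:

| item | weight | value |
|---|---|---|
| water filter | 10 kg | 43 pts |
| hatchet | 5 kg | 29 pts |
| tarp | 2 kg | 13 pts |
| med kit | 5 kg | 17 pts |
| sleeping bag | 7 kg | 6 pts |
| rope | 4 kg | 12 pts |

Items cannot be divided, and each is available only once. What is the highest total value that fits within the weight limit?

Check high-value combinations within 16 kg:
- water filter+hatchet: weight 10+5=15, value 43+29=72
- hatchet+tarp+med kit+rope: weight 5+2+5+4=16, value 29+13+17+12=71
- water filter+tarp+rope: weight 10+2+4=16, value 43+13+12=68
- water filter+med kit: weight 10+5=15, value 43+17=60
Best: 72 pts.

72 pts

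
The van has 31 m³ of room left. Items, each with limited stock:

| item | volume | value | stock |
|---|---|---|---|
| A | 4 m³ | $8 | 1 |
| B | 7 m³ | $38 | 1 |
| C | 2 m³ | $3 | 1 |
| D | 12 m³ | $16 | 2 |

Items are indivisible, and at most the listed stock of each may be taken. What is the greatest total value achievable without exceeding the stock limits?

$70

Top feasible selections:
- 1×B + 2×D: volume 31, value 70
- 1×A + 1×B + 1×C + 1×D: volume 25, value 65
- 1×A + 1×B + 1×D: volume 23, value 62
Best: $70.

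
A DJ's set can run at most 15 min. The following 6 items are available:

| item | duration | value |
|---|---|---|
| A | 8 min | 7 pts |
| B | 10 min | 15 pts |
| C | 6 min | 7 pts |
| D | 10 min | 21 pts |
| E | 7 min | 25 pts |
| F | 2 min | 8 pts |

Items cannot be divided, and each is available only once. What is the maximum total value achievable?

40 pts

Check high-value combinations within 15 min:
- C+E+F: duration 6+7+2=15, value 7+25+8=40
- E+F: duration 7+2=9, value 25+8=33
- C+E: duration 6+7=13, value 7+25=32
- A+E: duration 8+7=15, value 7+25=32
Best: 40 pts.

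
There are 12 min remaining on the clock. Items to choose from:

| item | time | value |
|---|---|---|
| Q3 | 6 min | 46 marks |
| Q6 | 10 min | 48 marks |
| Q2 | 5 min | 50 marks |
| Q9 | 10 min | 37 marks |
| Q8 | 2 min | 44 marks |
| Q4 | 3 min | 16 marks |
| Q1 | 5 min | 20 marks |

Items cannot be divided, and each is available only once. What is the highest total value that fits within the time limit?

Check high-value combinations within 12 min:
- Q2+Q8+Q1: time 5+2+5=12, value 50+44+20=114
- Q2+Q8+Q4: time 5+2+3=10, value 50+44+16=110
- Q3+Q8+Q4: time 6+2+3=11, value 46+44+16=106
- Q3+Q2: time 6+5=11, value 46+50=96
Best: 114 marks.

114 marks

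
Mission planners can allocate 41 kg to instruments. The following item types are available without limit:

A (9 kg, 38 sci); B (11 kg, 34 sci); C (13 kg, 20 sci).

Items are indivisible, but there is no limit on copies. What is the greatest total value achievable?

152 sci

Best value-per-unit is A at 38/9, and filling with it alone uses mass 4×9=36. No mix of the others beats 4×38 = 152.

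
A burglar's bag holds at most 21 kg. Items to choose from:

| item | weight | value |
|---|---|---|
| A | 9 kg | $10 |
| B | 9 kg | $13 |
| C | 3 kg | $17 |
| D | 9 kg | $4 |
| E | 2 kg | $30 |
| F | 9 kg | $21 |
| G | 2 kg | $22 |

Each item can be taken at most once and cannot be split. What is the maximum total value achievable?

Check high-value combinations within 21 kg:
- C+E+F+G: weight 3+2+9+2=16, value 17+30+21+22=90
- B+C+E+G: weight 9+3+2+2=16, value 13+17+30+22=82
- A+C+E+G: weight 9+3+2+2=16, value 10+17+30+22=79
- E+F+G: weight 2+9+2=13, value 30+21+22=73
- C+D+E+G: weight 3+9+2+2=16, value 17+4+30+22=73
Best: $90.

$90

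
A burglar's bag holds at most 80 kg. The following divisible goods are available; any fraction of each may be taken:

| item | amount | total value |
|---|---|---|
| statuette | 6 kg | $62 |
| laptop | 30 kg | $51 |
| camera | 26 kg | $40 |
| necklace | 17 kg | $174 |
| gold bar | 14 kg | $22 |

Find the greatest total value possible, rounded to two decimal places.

Take in order of value per unit:
- statuette (62/6 per unit): all 6 → value 62, running total 62.00
- necklace (174/17 per unit): all 17 → value 174, running total 236.00
- laptop (51/30 per unit): all 30 → value 51, running total 287.00
- gold bar (22/14 per unit): all 14 → value 22, running total 309.00
- camera (40/26 per unit): 13 of 26 → value 13×40/26 = 20.0000, running total 329.00
Total 329.00.

329.00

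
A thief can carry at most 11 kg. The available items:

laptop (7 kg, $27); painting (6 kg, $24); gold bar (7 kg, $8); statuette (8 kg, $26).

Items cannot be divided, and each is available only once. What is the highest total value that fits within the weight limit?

$27

Check high-value combinations within 11 kg:
- laptop: weight 7, value 27
- statuette: weight 8, value 26
- painting: weight 6, value 24
- gold bar: weight 7, value 8
Best: $27.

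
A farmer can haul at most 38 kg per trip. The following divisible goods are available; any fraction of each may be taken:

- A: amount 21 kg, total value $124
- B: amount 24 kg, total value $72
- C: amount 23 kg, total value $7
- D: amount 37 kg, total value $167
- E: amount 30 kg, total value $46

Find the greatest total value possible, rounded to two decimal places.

Take in order of value per unit:
- A (124/21 per unit): all 21 → value 124, running total 124.00
- D (167/37 per unit): 17 of 37 → value 17×167/37 = 76.7297, running total 200.73
Total 200.73.

200.73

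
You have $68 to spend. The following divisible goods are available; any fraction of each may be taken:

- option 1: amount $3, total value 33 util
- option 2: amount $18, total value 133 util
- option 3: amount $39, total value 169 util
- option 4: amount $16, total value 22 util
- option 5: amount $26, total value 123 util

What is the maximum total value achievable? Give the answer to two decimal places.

380.00

Take in order of value per unit:
- option 1 (33/3 per unit): all 3 → value 33, running total 33.00
- option 2 (133/18 per unit): all 18 → value 133, running total 166.00
- option 5 (123/26 per unit): all 26 → value 123, running total 289.00
- option 3 (169/39 per unit): 21 of 39 → value 21×169/39 = 91.0000, running total 380.00
Total 380.00.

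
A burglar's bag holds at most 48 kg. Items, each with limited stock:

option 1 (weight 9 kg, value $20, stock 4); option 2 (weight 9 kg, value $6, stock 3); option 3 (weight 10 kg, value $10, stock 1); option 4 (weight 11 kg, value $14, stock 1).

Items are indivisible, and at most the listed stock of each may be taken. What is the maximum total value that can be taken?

$94

Top feasible selections:
- 4×option 1 + 1×option 4: weight 47, value 94
- 4×option 1 + 1×option 3: weight 46, value 90
- 4×option 1 + 1×option 2: weight 45, value 86
Best: $94.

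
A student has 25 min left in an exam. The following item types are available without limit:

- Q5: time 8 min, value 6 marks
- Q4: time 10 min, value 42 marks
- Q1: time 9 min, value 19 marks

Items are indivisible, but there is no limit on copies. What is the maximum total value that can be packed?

Best value-per-unit is Q4 at 42/10, and filling with it alone uses time 2×10=20. No mix of the others beats 2×42 = 84.

84 marks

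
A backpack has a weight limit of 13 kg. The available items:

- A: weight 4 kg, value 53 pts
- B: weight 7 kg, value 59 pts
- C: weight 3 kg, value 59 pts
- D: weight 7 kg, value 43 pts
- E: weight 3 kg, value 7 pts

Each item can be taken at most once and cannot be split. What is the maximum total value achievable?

Check high-value combinations within 13 kg:
- B+C+E: weight 7+3+3=13, value 59+59+7=125
- A+C+E: weight 4+3+3=10, value 53+59+7=119
- B+C: weight 7+3=10, value 59+59=118
- A+C: weight 4+3=7, value 53+59=112
Best: 125 pts.

125 pts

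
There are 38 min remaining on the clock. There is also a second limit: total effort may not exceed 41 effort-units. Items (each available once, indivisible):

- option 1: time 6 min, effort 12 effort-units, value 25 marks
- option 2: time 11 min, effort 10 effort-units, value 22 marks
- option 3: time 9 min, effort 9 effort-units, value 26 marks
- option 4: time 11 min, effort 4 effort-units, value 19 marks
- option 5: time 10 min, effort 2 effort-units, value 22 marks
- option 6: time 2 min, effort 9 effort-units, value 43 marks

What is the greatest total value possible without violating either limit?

135 marks

Feasible sets respecting both limits:
- option 1+option 3+option 4+option 5+option 6: time 38, effort 36, value 135
- option 1+option 2+option 3+option 6: time 28, effort 40, value 116
- option 1+option 3+option 5+option 6: time 27, effort 32, value 116
Best: 135 marks.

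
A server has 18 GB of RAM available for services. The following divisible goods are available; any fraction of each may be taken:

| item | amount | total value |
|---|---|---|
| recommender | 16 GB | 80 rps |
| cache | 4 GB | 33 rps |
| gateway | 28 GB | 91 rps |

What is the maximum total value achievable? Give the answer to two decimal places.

103.00

Take in order of value per unit:
- cache (33/4 per unit): all 4 → value 33, running total 33.00
- recommender (80/16 per unit): 14 of 16 → value 14×80/16 = 70.0000, running total 103.00
Total 103.00.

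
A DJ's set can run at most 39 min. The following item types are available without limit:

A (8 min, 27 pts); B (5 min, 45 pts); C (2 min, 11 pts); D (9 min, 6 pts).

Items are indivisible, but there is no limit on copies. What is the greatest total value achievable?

337 pts

Best value-per-unit is B at 45/5; filling with it alone gives 7×45 = 315.
Optimal mix: 7×B + 2×C → duration 39, value 337.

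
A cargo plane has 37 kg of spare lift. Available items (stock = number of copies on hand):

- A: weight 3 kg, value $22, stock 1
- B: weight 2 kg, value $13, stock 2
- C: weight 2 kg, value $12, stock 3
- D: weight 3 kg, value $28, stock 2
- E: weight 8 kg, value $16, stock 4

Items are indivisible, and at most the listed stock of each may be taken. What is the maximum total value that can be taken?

Best selections within weight 37 and stock limits:
- 1×A + 2×B + 3×C + 2×D + 2×E: weight 35, value 172
- 1×A + 2×B + 2×C + 2×D + 2×E: weight 33, value 160
- 1×A + 1×B + 3×C + 2×D + 2×E: weight 33, value 159
- 1×A + 2×B + 3×C + 2×D + 1×E: weight 27, value 156
Best: $172.

$172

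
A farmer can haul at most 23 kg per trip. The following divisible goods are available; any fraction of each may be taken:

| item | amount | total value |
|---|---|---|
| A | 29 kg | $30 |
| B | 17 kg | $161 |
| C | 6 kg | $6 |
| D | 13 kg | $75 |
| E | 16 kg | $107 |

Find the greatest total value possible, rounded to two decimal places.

Take in order of value per unit:
- B (161/17 per unit): all 17 → value 161, running total 161.00
- E (107/16 per unit): 6 of 16 → value 6×107/16 = 40.1250, running total 201.13
Total 201.13.

201.13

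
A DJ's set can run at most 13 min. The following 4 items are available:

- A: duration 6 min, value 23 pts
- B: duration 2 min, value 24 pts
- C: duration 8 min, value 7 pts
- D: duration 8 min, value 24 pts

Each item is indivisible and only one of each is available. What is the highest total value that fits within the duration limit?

Check high-value combinations within 13 min:
- B+D: duration 2+8=10, value 24+24=48
- A+B: duration 6+2=8, value 23+24=47
- B+C: duration 2+8=10, value 24+7=31
- B: duration 2, value 24
Best: 48 pts.

48 pts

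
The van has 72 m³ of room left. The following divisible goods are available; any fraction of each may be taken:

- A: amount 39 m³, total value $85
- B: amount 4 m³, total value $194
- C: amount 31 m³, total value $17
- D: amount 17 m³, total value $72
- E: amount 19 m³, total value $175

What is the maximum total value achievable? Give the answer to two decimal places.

Take in order of value per unit:
- B (194/4 per unit): all 4 → value 194, running total 194.00
- E (175/19 per unit): all 19 → value 175, running total 369.00
- D (72/17 per unit): all 17 → value 72, running total 441.00
- A (85/39 per unit): 32 of 39 → value 32×85/39 = 69.7436, running total 510.74
Total 510.74.

510.74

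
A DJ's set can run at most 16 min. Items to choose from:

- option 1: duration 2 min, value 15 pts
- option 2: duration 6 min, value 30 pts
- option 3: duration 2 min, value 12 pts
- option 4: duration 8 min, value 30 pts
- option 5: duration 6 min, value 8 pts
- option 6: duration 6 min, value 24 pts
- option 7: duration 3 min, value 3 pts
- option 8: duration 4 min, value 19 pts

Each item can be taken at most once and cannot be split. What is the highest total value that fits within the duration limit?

Check high-value combinations within 16 min:
- option 1+option 2+option 3+option 6: duration 2+6+2+6=16, value 15+30+12+24=81
- option 1+option 2+option 3+option 8: duration 2+6+2+4=14, value 15+30+12+19=76
- option 1+option 3+option 4+option 8: duration 2+2+8+4=16, value 15+12+30+19=76
- option 1+option 2+option 4: duration 2+6+8=16, value 15+30+30=75
Best: 81 pts.

81 pts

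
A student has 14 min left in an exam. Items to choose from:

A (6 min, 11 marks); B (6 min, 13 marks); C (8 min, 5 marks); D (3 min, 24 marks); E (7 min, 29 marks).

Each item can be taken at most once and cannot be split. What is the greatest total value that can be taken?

Check high-value combinations within 14 min:
- D+E: time 3+7=10, value 24+29=53
- B+E: time 6+7=13, value 13+29=42
- A+E: time 6+7=13, value 11+29=40
- B+D: time 6+3=9, value 13+24=37
Best: 53 marks.

53 marks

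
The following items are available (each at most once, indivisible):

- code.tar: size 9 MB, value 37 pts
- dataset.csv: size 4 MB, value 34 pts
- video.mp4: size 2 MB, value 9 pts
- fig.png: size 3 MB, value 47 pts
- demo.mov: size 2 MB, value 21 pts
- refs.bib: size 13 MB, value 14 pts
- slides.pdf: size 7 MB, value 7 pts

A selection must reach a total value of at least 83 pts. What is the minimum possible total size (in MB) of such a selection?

Subsets with value ≥ 83, sorted by total size:
- dataset.csv+fig.png+demo.mov: size 9, value 102
- dataset.csv+video.mp4+fig.png: size 9, value 90
Minimum size: 9 MB.

9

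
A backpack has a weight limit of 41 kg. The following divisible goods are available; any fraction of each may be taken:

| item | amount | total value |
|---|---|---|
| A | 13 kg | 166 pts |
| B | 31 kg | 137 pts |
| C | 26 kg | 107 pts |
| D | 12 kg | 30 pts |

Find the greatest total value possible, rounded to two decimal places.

Take in order of value per unit:
- A (166/13 per unit): all 13 → value 166, running total 166.00
- B (137/31 per unit): 28 of 31 → value 28×137/31 = 123.7419, running total 289.74
Total 289.74.

289.74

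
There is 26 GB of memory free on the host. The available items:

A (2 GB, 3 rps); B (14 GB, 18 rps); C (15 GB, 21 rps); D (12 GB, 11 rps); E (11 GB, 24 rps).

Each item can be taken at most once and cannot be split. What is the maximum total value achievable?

Check high-value combinations within 26 GB:
- C+E: memory 15+11=26, value 21+24=45
- B+E: memory 14+11=25, value 18+24=42
- A+D+E: memory 2+12+11=25, value 3+11+24=38
- D+E: memory 12+11=23, value 11+24=35
- B+D: memory 14+12=26, value 18+11=29
Best: 45 rps.

45 rps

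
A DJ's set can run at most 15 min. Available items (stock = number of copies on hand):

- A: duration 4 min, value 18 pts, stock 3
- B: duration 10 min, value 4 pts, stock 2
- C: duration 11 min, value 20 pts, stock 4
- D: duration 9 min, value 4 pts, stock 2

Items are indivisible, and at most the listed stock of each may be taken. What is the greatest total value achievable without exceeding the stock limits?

54 pts

Best selections within duration 15 and stock limits:
- 3×A: duration 12, value 54
- 1×A + 1×C: duration 15, value 38
- 2×A: duration 8, value 36
- 1×A + 1×D: duration 13, value 22
Best: 54 pts.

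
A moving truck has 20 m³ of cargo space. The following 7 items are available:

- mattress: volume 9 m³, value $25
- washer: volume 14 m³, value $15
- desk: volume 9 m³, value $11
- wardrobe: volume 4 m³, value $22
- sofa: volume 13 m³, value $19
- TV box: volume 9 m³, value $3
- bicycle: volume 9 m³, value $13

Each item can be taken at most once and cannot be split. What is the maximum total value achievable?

$47

Check high-value combinations within 20 m³:
- mattress+wardrobe: volume 9+4=13, value 25+22=47
- wardrobe+sofa: volume 4+13=17, value 22+19=41
- mattress+bicycle: volume 9+9=18, value 25+13=38
Best: $47.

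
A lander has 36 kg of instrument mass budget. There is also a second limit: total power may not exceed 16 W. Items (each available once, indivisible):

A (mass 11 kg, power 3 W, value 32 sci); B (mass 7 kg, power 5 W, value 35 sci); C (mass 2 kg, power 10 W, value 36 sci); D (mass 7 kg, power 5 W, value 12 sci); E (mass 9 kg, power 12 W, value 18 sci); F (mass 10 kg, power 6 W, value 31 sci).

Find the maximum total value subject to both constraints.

98 sci

Feasible sets respecting both limits:
- A+B+F: mass 28, power 14, value 98
- A+B+D: mass 25, power 13, value 79
- B+D+F: mass 24, power 16, value 78
- A+D+F: mass 28, power 14, value 75
Best: 98 sci.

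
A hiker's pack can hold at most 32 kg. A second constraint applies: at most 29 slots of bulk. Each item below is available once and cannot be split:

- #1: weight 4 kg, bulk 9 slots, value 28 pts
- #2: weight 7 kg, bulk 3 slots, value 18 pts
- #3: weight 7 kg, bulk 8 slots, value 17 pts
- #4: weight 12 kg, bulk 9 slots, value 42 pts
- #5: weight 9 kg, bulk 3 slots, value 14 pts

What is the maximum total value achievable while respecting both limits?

105 pts

Feasible sets respecting both limits:
- #1+#2+#3+#4: weight 30, bulk 29, value 105
- #1+#2+#4+#5: weight 32, bulk 24, value 102
- #1+#3+#4+#5: weight 32, bulk 29, value 101
Best: 105 pts.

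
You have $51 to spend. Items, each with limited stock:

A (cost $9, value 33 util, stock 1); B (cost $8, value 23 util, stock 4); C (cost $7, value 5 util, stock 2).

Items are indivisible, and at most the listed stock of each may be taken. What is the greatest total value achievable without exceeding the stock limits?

Best selections within cost 51 and stock limits:
- 1×A + 4×B + 1×C: cost 48, value 130
- 1×A + 4×B: cost 41, value 125
- 1×A + 3×B + 2×C: cost 47, value 112
- 1×A + 3×B + 1×C: cost 40, value 107
Best: 130 util.

130 util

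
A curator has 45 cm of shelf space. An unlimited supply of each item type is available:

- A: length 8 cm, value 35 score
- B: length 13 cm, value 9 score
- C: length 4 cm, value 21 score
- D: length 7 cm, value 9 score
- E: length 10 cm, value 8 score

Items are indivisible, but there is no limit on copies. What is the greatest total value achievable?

Best value-per-unit is C at 21/4, and filling with it alone uses length 11×4=44. No mix of the others beats 11×21 = 231.

231 score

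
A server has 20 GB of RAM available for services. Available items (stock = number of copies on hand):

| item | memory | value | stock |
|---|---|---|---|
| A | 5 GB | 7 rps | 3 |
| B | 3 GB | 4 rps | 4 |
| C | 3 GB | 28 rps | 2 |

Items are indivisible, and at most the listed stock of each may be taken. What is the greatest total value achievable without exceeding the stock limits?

75 rps

Best selections within memory 20 and stock limits:
- 1×A + 3×B + 2×C: memory 20, value 75
- 2×A + 1×B + 2×C: memory 19, value 74
Best: 75 rps.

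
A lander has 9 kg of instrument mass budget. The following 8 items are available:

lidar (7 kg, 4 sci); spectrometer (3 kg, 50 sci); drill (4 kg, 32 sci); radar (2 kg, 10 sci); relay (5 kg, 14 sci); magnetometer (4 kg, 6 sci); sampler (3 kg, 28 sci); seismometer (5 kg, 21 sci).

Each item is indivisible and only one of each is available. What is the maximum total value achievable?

92 sci

Check high-value combinations within 9 kg:
- spectrometer+drill+radar: mass 3+4+2=9, value 50+32+10=92
- spectrometer+radar+sampler: mass 3+2+3=8, value 50+10+28=88
- spectrometer+drill: mass 3+4=7, value 50+32=82
- spectrometer+sampler: mass 3+3=6, value 50+28=78
Best: 92 sci.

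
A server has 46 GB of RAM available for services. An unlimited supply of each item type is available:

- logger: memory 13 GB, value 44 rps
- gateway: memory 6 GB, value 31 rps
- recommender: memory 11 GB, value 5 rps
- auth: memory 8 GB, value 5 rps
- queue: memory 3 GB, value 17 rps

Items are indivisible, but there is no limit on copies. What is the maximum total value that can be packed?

255 rps

Best value-per-unit is queue at 17/3, and filling with it alone uses memory 15×3=45. No mix of the others beats 15×17 = 255.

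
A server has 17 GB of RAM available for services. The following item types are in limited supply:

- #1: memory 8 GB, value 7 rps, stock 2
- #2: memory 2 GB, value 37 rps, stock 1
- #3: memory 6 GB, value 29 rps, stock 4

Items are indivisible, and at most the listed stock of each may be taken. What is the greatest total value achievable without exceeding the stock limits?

Top feasible selections:
- 1×#2 + 2×#3: memory 14, value 95
- 1×#1 + 1×#2 + 1×#3: memory 16, value 73
Best: 95 rps.

95 rps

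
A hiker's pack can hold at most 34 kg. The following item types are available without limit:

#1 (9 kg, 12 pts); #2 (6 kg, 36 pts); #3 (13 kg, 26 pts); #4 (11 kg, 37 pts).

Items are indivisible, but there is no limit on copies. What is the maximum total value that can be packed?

Best value-per-unit is #2 at 36/6, and filling with it alone uses weight 5×6=30. No mix of the others beats 5×36 = 180.

180 pts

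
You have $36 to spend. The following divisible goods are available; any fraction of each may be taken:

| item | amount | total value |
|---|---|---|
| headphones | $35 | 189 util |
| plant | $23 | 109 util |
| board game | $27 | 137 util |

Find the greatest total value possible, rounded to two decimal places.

194.07

Take in order of value per unit:
- headphones (189/35 per unit): all 35 → value 189, running total 189.00
- board game (137/27 per unit): 1 of 27 → value 1×137/27 = 5.0741, running total 194.07
Total 194.07.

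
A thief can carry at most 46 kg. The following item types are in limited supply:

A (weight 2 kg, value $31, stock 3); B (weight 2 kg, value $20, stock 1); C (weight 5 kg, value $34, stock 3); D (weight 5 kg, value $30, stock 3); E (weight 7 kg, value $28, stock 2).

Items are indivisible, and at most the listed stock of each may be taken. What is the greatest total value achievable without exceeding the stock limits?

Best selections within weight 46 and stock limits:
- 3×A + 1×B + 3×C + 3×D + 1×E: weight 45, value 333
- 3×A + 3×C + 3×D + 1×E: weight 43, value 313
Best: $333.

$333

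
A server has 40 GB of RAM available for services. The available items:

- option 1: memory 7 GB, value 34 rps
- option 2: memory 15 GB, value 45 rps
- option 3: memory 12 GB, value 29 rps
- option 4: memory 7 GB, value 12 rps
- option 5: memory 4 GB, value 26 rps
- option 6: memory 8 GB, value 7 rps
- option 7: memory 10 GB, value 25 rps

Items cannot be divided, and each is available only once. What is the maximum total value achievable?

Check high-value combinations within 40 GB:
- option 1+option 2+option 3+option 5: memory 7+15+12+4=38, value 34+45+29+26=134
- option 1+option 2+option 5+option 7: memory 7+15+4+10=36, value 34+45+26+25=130
- option 1+option 3+option 4+option 5+option 7: memory 7+12+7+4+10=40, value 34+29+12+26+25=126
Best: 134 rps.

134 rps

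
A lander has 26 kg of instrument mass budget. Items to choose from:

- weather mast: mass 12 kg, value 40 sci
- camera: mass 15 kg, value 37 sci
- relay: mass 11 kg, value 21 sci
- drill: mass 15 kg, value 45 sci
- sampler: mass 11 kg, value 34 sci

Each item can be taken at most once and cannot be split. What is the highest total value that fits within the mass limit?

Check high-value combinations within 26 kg:
- drill+sampler: mass 15+11=26, value 45+34=79
- weather mast+sampler: mass 12+11=23, value 40+34=74
- camera+sampler: mass 15+11=26, value 37+34=71
- relay+drill: mass 11+15=26, value 21+45=66
- weather mast+relay: mass 12+11=23, value 40+21=61
Best: 79 sci.

79 sci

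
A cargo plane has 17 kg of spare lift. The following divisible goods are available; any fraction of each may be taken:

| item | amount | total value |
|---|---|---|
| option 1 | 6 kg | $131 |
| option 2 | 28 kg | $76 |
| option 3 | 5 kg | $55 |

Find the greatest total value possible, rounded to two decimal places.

Take in order of value per unit:
- option 1 (131/6 per unit): all 6 → value 131, running total 131.00
- option 3 (55/5 per unit): all 5 → value 55, running total 186.00
- option 2 (76/28 per unit): 6 of 28 → value 6×76/28 = 16.2857, running total 202.29
Total 202.29.

202.29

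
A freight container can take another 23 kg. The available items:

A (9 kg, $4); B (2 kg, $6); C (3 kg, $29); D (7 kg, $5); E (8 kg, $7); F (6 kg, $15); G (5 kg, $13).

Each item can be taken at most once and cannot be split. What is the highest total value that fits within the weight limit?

Check high-value combinations within 23 kg:
- B+C+D+F+G: weight 2+3+7+6+5=23, value 6+29+5+15+13=68
- C+E+F+G: weight 3+8+6+5=22, value 29+7+15+13=64
- B+C+F+G: weight 2+3+6+5=16, value 6+29+15+13=63
- C+D+F+G: weight 3+7+6+5=21, value 29+5+15+13=62
Best: $68.

$68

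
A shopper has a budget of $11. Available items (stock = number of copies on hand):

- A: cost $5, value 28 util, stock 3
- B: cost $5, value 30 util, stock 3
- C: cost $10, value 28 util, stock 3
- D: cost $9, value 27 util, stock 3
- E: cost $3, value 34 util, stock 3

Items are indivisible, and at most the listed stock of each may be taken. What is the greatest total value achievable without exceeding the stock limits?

Top feasible selections:
- 3×E: cost 9, value 102
- 1×B + 2×E: cost 11, value 98
Best: 102 util.

102 util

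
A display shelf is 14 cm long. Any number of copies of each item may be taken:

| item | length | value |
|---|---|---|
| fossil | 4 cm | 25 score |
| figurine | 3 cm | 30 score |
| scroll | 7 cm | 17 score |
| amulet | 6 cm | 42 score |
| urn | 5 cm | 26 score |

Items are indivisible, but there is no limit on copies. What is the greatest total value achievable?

120 score

Best value-per-unit is figurine at 30/3, and filling with it alone uses length 4×3=12. No mix of the others beats 4×30 = 120.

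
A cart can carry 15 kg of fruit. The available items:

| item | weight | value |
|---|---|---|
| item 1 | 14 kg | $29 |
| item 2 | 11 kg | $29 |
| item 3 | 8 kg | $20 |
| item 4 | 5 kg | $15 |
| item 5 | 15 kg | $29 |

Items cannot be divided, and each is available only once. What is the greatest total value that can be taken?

Check high-value combinations within 15 kg:
- item 3+item 4: weight 8+5=13, value 20+15=35
- item 2: weight 11, value 29
- item 1: weight 14, value 29
- item 5: weight 15, value 29
Best: $35.

$35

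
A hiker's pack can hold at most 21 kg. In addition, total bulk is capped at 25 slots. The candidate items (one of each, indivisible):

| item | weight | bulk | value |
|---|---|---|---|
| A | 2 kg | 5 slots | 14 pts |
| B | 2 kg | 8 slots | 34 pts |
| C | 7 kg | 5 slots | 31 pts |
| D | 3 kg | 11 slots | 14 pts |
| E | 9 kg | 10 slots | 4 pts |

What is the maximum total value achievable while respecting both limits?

Feasible sets respecting both limits:
- A+B+C: weight 11, bulk 18, value 79
- B+C+D: weight 12, bulk 24, value 79
- B+C+E: weight 18, bulk 23, value 69
Best: 79 pts.

79 pts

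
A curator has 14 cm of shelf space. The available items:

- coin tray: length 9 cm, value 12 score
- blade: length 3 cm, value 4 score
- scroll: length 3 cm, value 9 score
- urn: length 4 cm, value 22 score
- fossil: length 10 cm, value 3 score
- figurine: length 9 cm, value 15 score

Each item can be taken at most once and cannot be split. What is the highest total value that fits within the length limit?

Check high-value combinations within 14 cm:
- urn+figurine: length 4+9=13, value 22+15=37
- blade+scroll+urn: length 3+3+4=10, value 4+9+22=35
- coin tray+urn: length 9+4=13, value 12+22=34
- scroll+urn: length 3+4=7, value 9+22=31
- blade+urn: length 3+4=7, value 4+22=26
Best: 37 score.

37 score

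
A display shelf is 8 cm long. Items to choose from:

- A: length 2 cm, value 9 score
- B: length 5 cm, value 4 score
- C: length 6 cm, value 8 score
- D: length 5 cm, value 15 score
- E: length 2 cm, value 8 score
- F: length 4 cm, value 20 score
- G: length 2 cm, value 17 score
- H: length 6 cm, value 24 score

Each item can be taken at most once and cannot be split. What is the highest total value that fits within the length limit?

46 score

Check high-value combinations within 8 cm:
- A+F+G: length 2+4+2=8, value 9+20+17=46
- E+F+G: length 2+4+2=8, value 8+20+17=45
- G+H: length 2+6=8, value 17+24=41
- F+G: length 4+2=6, value 20+17=37
- A+E+F: length 2+2+4=8, value 9+8+20=37
Best: 46 score.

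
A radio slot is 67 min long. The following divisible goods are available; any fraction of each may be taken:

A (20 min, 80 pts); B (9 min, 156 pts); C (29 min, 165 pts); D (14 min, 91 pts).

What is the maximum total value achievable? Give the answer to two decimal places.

472.00

Take in order of value per unit:
- B (156/9 per unit): all 9 → value 156, running total 156.00
- D (91/14 per unit): all 14 → value 91, running total 247.00
- C (165/29 per unit): all 29 → value 165, running total 412.00
- A (80/20 per unit): 15 of 20 → value 15×80/20 = 60.0000, running total 472.00
Total 472.00.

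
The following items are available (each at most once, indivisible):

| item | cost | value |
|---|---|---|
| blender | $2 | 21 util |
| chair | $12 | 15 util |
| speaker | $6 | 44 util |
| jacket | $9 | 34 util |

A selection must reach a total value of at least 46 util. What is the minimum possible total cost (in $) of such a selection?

8

Subsets with value ≥ 46, sorted by total cost:
- blender+speaker: cost 8, value 65
- blender+jacket: cost 11, value 55
Minimum cost: 8 $.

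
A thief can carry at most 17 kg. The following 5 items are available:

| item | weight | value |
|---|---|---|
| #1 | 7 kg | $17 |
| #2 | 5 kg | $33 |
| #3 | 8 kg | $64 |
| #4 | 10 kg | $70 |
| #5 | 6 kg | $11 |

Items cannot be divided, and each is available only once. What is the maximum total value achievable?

$103

Check high-value combinations within 17 kg:
- #2+#4: weight 5+10=15, value 33+70=103
- #2+#3: weight 5+8=13, value 33+64=97
- #1+#4: weight 7+10=17, value 17+70=87
Best: $103.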